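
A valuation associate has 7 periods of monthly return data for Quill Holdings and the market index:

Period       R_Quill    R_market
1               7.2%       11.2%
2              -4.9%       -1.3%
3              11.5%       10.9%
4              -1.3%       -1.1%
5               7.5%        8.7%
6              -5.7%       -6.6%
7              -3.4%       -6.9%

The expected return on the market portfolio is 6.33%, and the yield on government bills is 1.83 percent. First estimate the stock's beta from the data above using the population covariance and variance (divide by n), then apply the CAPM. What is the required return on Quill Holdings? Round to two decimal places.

Mean R_i = (7.2 − 4.9 + 11.5 − 1.3 + 7.5 − 5.7 − 3.4) / 7 = 1.5571%
Mean R_m = (11.2 − 1.3 + 10.9 − 1.1 + 8.7 − 6.6 − 6.9) / 7 = 2.1286%
Σ(R_i − R̄_i)(R_m − R̄_m) = 316.9186  ⇒  Cov = 316.9186 / 7 = 45.2741
Σ(R_m − R̄_m)² = 382.2943  ⇒  Var(R_m) = 382.2943 / 7 = 54.6135
β = Cov / Var(R_m) = 45.2741 / 54.6135 = 0.8290
MRP = 6.33% − 1.83% = 4.50%
E(R) = R_f + β × MRP = 1.83% + 0.8290 × 4.50% = 5.56%

5.56%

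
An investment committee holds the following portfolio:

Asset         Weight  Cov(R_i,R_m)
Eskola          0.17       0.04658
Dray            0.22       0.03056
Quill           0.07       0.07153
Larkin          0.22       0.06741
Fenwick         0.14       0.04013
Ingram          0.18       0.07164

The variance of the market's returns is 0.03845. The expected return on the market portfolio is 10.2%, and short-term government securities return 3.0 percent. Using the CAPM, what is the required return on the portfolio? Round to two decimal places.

β_Eskola = 0.04658 / 0.03845 = 1.2114
β_Dray = 0.03056 / 0.03845 = 0.7948
β_Quill = 0.07153 / 0.03845 = 1.8603
β_Larkin = 0.06741 / 0.03845 = 1.7532
β_Fenwick = 0.04013 / 0.03845 = 1.0437
β_Ingram = 0.07164 / 0.03845 = 1.8632
β_P = Σ w_i β_i = 0.17×1.2114 + 0.22×0.7948 + 0.07×1.8603 + 0.22×1.7532 + 0.14×1.0437 + 0.18×1.8632 = 1.3782
MRP = 10.2% − 3.0% = 7.20%
E(R_P) = R_f + β_P × MRP = 3.0% + 1.3782 × 7.2% = 12.92%

12.92%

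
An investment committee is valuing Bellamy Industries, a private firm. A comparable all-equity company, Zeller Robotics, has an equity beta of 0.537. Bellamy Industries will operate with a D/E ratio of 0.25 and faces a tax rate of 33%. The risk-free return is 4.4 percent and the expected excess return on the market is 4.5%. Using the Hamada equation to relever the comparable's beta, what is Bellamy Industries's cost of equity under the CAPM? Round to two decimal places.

7.22%

β_L = β_U × [1 + (1 − t)(D/E)] = 0.537 × [1 + (1 − 0.33) × 0.25]
    = 0.537 × [1 + 0.67 × 0.25] = 0.537 × 1.1675 = 0.6269
E(R) = R_f + β_L × MRP = 4.4% + 0.6269 × 4.5% = 7.22%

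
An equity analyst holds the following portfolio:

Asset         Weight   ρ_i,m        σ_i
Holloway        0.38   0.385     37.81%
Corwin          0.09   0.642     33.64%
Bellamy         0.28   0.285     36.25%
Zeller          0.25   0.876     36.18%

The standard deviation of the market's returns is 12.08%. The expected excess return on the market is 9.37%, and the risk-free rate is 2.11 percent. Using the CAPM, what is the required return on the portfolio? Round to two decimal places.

β_Holloway = 0.385 × 37.81% / 12.08% = 1.2050
β_Corwin = 0.642 × 33.64% / 12.08% = 1.7878
β_Bellamy = 0.285 × 36.25% / 12.08% = 0.8552
β_Zeller = 0.876 × 36.18% / 12.08% = 2.6236
β_P = Σ w_i β_i = 0.38×1.2050 + 0.09×1.7878 + 0.28×0.8552 + 0.25×2.6236 = 1.5142
E(R_P) = R_f + β_P × MRP = 2.11% + 1.5142 × 9.37% = 16.30%

16.30%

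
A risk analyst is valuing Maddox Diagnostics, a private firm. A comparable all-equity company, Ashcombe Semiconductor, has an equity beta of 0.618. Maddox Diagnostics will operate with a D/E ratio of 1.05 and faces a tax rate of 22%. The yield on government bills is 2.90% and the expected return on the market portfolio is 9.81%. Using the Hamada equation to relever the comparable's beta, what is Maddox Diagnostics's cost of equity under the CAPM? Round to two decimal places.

β_L = β_U × [1 + (1 − t)(D/E)] = 0.618 × [1 + (1 − 0.22) × 1.05]
    = 0.618 × [1 + 0.78 × 1.05] = 0.618 × 1.8190 = 1.1241
MRP = 9.81% − 2.90% = 6.91%
E(R) = R_f + β_L × MRP = 2.90% + 1.1241 × 6.91% = 10.67%

10.67%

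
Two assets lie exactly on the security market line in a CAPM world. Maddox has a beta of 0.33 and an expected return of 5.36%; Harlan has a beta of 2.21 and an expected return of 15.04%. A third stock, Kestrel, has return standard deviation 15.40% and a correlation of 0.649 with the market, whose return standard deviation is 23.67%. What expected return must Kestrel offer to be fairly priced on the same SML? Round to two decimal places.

5.83%

MRP = (15.04% − 5.36%) / (2.21 − 0.33) = 5.1489%
R_f = 5.36% − 0.33 × 5.1489% = 3.6609%
β_Kestrel = ρ·σ_i/σ_m = 0.649 × 15.40 / 23.67 = 0.4222
E(R_Kestrel) = R_f + β × MRP = 3.6609% + 0.4222 × 5.1489% = 5.83%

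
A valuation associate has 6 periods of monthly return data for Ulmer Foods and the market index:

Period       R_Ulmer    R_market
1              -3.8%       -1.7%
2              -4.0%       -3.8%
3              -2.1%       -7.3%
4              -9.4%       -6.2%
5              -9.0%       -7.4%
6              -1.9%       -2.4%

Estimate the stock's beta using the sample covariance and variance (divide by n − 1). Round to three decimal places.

0.685

Mean R_i = (-3.8 − 4.0 − 2.1 − 9.4 − 9.0 − 1.9) / 6 = -5.0333%
Mean R_m = (-1.7 − 3.8 − 7.3 − 6.2 − 7.4 − 2.4) / 6 = -4.8000%
Σ(R_i − R̄_i)(R_m − R̄_m) = 21.4700  ⇒  Cov = 21.4700 / 5 = 4.2940
Σ(R_m − R̄_m)² = 31.3400  ⇒  Var(R_m) = 31.3400 / 5 = 6.2680
β = Cov / Var(R_m) = 4.2940 / 6.2680 = 0.6851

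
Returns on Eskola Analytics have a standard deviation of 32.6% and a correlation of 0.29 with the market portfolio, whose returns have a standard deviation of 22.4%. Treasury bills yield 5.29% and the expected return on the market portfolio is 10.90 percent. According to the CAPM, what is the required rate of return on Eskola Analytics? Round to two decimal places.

β = ρ × σ_i / σ_m = 0.29 × 32.6% / 22.4% = 0.4221
MRP = 10.90% − 5.29% = 5.61%
E(R) = 5.29% + 0.4221 × 5.61% = 7.66%

7.66%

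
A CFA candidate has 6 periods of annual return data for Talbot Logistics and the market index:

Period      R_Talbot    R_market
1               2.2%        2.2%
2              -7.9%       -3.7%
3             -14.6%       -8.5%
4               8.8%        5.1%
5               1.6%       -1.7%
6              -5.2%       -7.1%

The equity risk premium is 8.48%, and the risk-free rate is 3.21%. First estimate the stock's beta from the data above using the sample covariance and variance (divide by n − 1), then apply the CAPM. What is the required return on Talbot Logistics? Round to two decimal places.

Mean R_i = (2.2 − 7.9 − 14.6 + 8.8 + 1.6 − 5.2) / 6 = -2.5167%
Mean R_m = (2.2 − 3.7 − 8.5 + 5.1 − 1.7 − 7.1) / 6 = -2.2833%
Σ(R_i − R̄_i)(R_m − R̄_m) = 202.7717  ⇒  Cov = 202.7717 / 5 = 40.5543
Σ(R_m − R̄_m)² = 138.8083  ⇒  Var(R_m) = 138.8083 / 5 = 27.7617
β = Cov / Var(R_m) = 40.5543 / 27.7617 = 1.4608
E(R) = R_f + β × MRP = 3.21% + 1.4608 × 8.48% = 15.60%

15.60%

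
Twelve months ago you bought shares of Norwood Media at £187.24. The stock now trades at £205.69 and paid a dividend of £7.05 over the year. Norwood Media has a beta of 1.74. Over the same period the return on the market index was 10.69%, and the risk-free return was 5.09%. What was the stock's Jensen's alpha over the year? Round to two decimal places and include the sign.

-1.22%

Realised HPR = (P1 + D1 − P0) / P0 = (205.69 + 7.05 − 187.24) / 187.24 = 25.50 / 187.24 = 13.6189%
MRP = 10.69% − 5.09% = 5.60%
CAPM required = R_f + β·MRP = 5.09% + 1.74 × 5.60% = 14.8340%
α = realised − required = 13.6189% − 14.8340% = -1.22%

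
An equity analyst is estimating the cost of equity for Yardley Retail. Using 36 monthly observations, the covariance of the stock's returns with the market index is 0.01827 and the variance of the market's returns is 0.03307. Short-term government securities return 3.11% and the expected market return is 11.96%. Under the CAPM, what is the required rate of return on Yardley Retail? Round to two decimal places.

8.00%

β = Cov(R_i, R_m) / Var(R_m) = 0.01827 / 0.03307 = 0.5525
MRP = 11.96% − 3.11% = 8.85%
E(R) = R_f + β × MRP = 3.11% + 0.5525 × 8.85% = 8.00%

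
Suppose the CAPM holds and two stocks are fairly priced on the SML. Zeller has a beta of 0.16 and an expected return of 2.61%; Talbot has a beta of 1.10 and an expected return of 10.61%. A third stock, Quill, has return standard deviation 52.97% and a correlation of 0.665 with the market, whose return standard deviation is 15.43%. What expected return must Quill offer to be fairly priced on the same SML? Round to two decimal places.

20.68%

MRP = (10.61% − 2.61%) / (1.10 − 0.16) = 8.5106%
R_f = 2.61% − 0.16 × 8.5106% = 1.2483%
β_Quill = ρ·σ_i/σ_m = 0.665 × 52.97 / 15.43 = 2.2829
E(R_Quill) = R_f + β × MRP = 1.2483% + 2.2829 × 8.5106% = 20.68%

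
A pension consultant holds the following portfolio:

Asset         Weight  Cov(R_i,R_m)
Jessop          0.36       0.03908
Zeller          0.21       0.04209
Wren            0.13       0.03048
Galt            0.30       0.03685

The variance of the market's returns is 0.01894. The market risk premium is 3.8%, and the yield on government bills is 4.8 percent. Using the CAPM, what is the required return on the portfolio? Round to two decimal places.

β_Jessop = 0.03908 / 0.01894 = 2.0634
β_Zeller = 0.04209 / 0.01894 = 2.2223
β_Wren = 0.03048 / 0.01894 = 1.6093
β_Galt = 0.03685 / 0.01894 = 1.9456
β_P = Σ w_i β_i = 0.36×2.0634 + 0.21×2.2223 + 0.13×1.6093 + 0.30×1.9456 = 2.0024
E(R_P) = R_f + β_P × MRP = 4.8% + 2.0024 × 3.8% = 12.41%

12.41%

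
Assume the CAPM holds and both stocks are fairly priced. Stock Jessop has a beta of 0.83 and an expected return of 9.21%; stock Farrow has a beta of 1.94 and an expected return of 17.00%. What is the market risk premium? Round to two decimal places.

7.02%

Both satisfy E(R) = R_f + β·MRP, so the slope of the SML is
MRP = (17.00% − 9.21%) / (1.94 − 0.83) = 7.79% / 1.11 = 7.0180%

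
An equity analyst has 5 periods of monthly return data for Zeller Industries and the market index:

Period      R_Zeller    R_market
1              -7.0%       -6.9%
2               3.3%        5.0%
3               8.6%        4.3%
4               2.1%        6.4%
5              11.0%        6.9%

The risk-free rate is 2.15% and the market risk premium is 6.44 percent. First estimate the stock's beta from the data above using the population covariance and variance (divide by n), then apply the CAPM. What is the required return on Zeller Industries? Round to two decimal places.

8.80%

Mean R_i = (-7.0 + 3.3 + 8.6 + 2.1 + 11.0) / 5 = 3.6000%
Mean R_m = (-6.9 + 5.0 + 4.3 + 6.4 + 6.9) / 5 = 3.1400%
Σ(R_i − R̄_i)(R_m − R̄_m) = 134.6000  ⇒  Cov = 134.6000 / 5 = 26.9200
Σ(R_m − R̄_m)² = 130.3720  ⇒  Var(R_m) = 130.3720 / 5 = 26.0744
β = Cov / Var(R_m) = 26.9200 / 26.0744 = 1.0324
E(R) = R_f + β × MRP = 2.15% + 1.0324 × 6.44% = 8.80%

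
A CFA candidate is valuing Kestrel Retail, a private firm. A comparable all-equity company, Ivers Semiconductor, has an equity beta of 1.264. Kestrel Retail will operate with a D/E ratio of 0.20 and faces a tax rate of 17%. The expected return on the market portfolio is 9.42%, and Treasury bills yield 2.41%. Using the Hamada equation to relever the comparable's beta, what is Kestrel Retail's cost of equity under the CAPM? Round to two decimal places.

β_L = β_U × [1 + (1 − t)(D/E)] = 1.264 × [1 + (1 − 0.17) × 0.20]
    = 1.264 × [1 + 0.83 × 0.20] = 1.264 × 1.1660 = 1.4738
MRP = 9.42% − 2.41% = 7.01%
E(R) = R_f + β_L × MRP = 2.41% + 1.4738 × 7.01% = 12.74%

12.74%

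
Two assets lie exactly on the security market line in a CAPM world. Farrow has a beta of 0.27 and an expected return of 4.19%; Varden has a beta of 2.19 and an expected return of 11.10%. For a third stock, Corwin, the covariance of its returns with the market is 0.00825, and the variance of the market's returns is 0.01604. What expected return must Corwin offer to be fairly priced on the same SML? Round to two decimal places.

5.07%

MRP = (11.10% − 4.19%) / (2.19 − 0.27) = 3.5990%
R_f = 4.19% − 0.27 × 3.5990% = 3.2183%
β_Corwin = Cov / Var(R_m) = 0.00825 / 0.01604 = 0.5143
E(R_Corwin) = R_f + β × MRP = 3.2183% + 0.5143 × 3.5990% = 5.07%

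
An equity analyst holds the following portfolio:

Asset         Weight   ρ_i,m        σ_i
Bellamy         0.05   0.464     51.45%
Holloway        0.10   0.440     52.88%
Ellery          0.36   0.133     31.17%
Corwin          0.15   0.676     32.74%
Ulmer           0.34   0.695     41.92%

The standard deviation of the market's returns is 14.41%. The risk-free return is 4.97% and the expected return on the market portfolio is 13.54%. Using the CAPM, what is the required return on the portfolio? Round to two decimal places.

15.82%

β_Bellamy = 0.464 × 51.45% / 14.41% = 1.6567
β_Holloway = 0.440 × 52.88% / 14.41% = 1.6147
β_Ellery = 0.133 × 31.17% / 14.41% = 0.2877
β_Corwin = 0.676 × 32.74% / 14.41% = 1.5359
β_Ulmer = 0.695 × 41.92% / 14.41% = 2.0218
β_P = Σ w_i β_i = 0.05×1.6567 + 0.10×1.6147 + 0.36×0.2877 + 0.15×1.5359 + 0.34×2.0218 = 1.2657
MRP = 13.54% − 4.97% = 8.57%
E(R_P) = R_f + β_P × MRP = 4.97% + 1.2657 × 8.57% = 15.82%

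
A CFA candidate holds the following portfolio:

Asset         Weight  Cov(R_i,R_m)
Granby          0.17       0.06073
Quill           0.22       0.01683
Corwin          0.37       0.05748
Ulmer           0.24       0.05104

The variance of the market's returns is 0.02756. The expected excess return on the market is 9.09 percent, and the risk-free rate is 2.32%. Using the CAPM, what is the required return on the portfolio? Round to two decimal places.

β_Granby = 0.06073 / 0.02756 = 2.2036
β_Quill = 0.01683 / 0.02756 = 0.6107
β_Corwin = 0.05748 / 0.02756 = 2.0856
β_Ulmer = 0.05104 / 0.02756 = 1.8520
β_P = Σ w_i β_i = 0.17×2.2036 + 0.22×0.6107 + 0.37×2.0856 + 0.24×1.8520 = 1.7251
E(R_P) = R_f + β_P × MRP = 2.32% + 1.7251 × 9.09% = 18.00%

18.00%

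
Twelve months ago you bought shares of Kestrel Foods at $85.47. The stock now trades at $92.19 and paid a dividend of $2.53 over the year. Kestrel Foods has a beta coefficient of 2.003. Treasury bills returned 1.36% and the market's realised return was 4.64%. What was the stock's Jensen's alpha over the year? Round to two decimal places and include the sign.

Realised HPR = (P1 + D1 − P0) / P0 = (92.19 + 2.53 − 85.47) / 85.47 = 9.25 / 85.47 = 10.8225%
MRP = 4.64% − 1.36% = 3.28%
CAPM required = R_f + β·MRP = 1.36% + 2.003 × 3.28% = 7.92984%
α = realised − required = 10.8225% − 7.92984% = +2.89%

+2.89%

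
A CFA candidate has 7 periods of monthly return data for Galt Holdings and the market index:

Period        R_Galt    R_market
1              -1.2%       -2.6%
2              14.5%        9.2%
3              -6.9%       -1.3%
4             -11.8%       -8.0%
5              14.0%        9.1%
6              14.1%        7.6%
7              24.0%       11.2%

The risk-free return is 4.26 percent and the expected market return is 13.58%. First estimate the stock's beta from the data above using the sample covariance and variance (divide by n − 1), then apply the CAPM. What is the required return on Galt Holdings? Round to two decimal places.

20.39%

Mean R_i = (-1.2 + 14.5 − 6.9 − 11.8 + 14.0 + 14.1 + 24.0) / 7 = 6.6714%
Mean R_m = (-2.6 + 9.2 − 1.3 − 8.0 + 9.1 + 7.6 + 11.2) / 7 = 3.6000%
Σ(R_i − R̄_i)(R_m − R̄_m) = 575.1300  ⇒  Cov = 575.1300 / 6 = 95.8550
Σ(R_m − R̄_m)² = 332.3800  ⇒  Var(R_m) = 332.3800 / 6 = 55.3967
β = Cov / Var(R_m) = 95.8550 / 55.3967 = 1.7303
MRP = 13.58% − 4.26% = 9.32%
E(R) = R_f + β × MRP = 4.26% + 1.7303 × 9.32% = 20.39%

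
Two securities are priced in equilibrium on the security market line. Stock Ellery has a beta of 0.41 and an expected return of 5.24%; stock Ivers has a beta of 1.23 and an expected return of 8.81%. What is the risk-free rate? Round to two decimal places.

Both satisfy E(R) = R_f + β·MRP, so the slope of the SML is
MRP = (8.81% − 5.24%) / (1.23 − 0.41) = 3.57% / 0.82 = 4.3537%
R_f = E(R_Ellery) − β_Ellery·MRP = 5.24% − 0.41 × 4.3537% = 3.4550%

3.46%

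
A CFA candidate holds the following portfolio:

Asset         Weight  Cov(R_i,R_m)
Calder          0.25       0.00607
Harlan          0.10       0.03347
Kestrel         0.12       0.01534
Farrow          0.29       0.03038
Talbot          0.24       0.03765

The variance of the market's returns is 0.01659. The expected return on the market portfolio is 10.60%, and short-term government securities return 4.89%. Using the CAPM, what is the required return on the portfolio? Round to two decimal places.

13.34%

β_Calder = 0.00607 / 0.01659 = 0.3659
β_Harlan = 0.03347 / 0.01659 = 2.0175
β_Kestrel = 0.01534 / 0.01659 = 0.9247
β_Farrow = 0.03038 / 0.01659 = 1.8312
β_Talbot = 0.03765 / 0.01659 = 2.2694
β_P = Σ w_i β_i = 0.25×0.3659 + 0.10×2.0175 + 0.12×0.9247 + 0.29×1.8312 + 0.24×2.2694 = 1.4799
MRP = 10.60% − 4.89% = 5.71%
E(R_P) = R_f + β_P × MRP = 4.89% + 1.4799 × 5.71% = 13.34%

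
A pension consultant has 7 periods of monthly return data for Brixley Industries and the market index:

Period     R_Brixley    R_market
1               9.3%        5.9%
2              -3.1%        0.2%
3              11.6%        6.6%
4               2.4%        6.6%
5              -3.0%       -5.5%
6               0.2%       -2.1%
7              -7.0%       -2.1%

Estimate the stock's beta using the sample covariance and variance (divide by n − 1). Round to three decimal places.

1.103

Mean R_i = (9.3 − 3.1 + 11.6 + 2.4 − 3.0 + 0.2 − 7.0) / 7 = 1.4857%
Mean R_m = (5.9 + 0.2 + 6.6 + 6.6 − 5.5 − 2.1 − 2.1) / 7 = 1.3714%
Σ(R_i − R̄_i)(R_m − R̄_m) = 163.1671  ⇒  Cov = 163.1671 / 6 = 27.1945
Σ(R_m − R̄_m)² = 147.8743  ⇒  Var(R_m) = 147.8743 / 6 = 24.6457
β = Cov / Var(R_m) = 27.1945 / 24.6457 = 1.1034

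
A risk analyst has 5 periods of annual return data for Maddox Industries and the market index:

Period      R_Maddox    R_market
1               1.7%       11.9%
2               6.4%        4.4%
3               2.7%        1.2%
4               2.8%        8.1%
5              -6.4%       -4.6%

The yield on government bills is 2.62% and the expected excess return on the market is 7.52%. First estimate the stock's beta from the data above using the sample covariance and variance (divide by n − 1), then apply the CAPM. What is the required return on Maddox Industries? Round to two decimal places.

6.05%

Mean R_i = (1.7 + 6.4 + 2.7 + 2.8 − 6.4) / 5 = 1.4400%
Mean R_m = (11.9 + 4.4 + 1.2 + 8.1 − 4.6) / 5 = 4.2000%
Σ(R_i − R̄_i)(R_m − R̄_m) = 73.5100  ⇒  Cov = 73.5100 / 4 = 18.3775
Σ(R_m − R̄_m)² = 160.9800  ⇒  Var(R_m) = 160.9800 / 4 = 40.2450
β = Cov / Var(R_m) = 18.3775 / 40.2450 = 0.4566
E(R) = R_f + β × MRP = 2.62% + 0.4566 × 7.52% = 6.05%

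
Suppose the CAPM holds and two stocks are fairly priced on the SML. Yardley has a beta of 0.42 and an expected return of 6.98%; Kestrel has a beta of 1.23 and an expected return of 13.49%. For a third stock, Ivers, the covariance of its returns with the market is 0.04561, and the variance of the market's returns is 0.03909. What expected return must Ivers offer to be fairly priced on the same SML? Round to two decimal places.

MRP = (13.49% − 6.98%) / (1.23 − 0.42) = 8.0370%
R_f = 6.98% − 0.42 × 8.0370% = 3.6045%
β_Ivers = Cov / Var(R_m) = 0.04561 / 0.03909 = 1.1668
E(R_Ivers) = R_f + β × MRP = 3.6045% + 1.1668 × 8.0370% = 12.98%

12.98%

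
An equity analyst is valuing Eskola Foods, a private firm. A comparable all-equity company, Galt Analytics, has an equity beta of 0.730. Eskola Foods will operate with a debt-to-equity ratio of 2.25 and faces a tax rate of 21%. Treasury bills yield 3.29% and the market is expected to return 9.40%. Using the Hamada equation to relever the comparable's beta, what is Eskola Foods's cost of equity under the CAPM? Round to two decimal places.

β_L = β_U × [1 + (1 − t)(D/E)] = 0.730 × [1 + (1 − 0.21) × 2.25]
    = 0.730 × [1 + 0.79 × 2.25] = 0.730 × 2.7775 = 2.0276
MRP = 9.40% − 3.29% = 6.11%
E(R) = R_f + β_L × MRP = 3.29% + 2.0276 × 6.11% = 15.68%

15.68%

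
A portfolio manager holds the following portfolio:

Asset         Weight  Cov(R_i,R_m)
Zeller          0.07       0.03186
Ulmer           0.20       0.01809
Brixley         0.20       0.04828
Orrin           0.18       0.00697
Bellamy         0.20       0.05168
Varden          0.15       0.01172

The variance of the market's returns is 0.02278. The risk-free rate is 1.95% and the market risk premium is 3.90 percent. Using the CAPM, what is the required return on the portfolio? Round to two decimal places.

β_Zeller = 0.03186 / 0.02278 = 1.3986
β_Ulmer = 0.01809 / 0.02278 = 0.7941
β_Brixley = 0.04828 / 0.02278 = 2.1194
β_Orrin = 0.00697 / 0.02278 = 0.3060
β_Bellamy = 0.05168 / 0.02278 = 2.2687
β_Varden = 0.01172 / 0.02278 = 0.5145
β_P = Σ w_i β_i = 0.07×1.3986 + 0.20×0.7941 + 0.20×2.1194 + 0.18×0.3060 + 0.20×2.2687 + 0.15×0.5145 = 1.2666
E(R_P) = R_f + β_P × MRP = 1.95% + 1.2666 × 3.90% = 6.89%

6.89%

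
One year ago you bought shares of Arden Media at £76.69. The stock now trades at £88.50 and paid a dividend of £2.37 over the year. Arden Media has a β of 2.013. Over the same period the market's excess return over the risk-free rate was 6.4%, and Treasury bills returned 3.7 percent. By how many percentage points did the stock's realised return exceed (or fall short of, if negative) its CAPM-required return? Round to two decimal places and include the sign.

Realised HPR = (P1 + D1 − P0) / P0 = (88.50 + 2.37 − 76.69) / 76.69 = 14.18 / 76.69 = 18.4900%
CAPM required = R_f + β·MRP = 3.7% + 2.013 × 6.4% = 16.5832%
α = realised − required = 18.4900% − 16.5832% = +1.91%

+1.91%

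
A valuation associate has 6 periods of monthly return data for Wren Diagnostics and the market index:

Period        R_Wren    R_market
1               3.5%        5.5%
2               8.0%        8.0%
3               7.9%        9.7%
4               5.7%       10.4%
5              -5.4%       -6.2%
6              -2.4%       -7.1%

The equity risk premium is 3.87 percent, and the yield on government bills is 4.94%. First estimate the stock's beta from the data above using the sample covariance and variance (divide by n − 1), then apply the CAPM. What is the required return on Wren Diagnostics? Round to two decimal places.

7.52%

Mean R_i = (3.5 + 8.0 + 7.9 + 5.7 − 5.4 − 2.4) / 6 = 2.8833%
Mean R_m = (5.5 + 8.0 + 9.7 + 10.4 − 6.2 − 7.1) / 6 = 3.3833%
Σ(R_i − R̄_i)(R_m − R̄_m) = 211.1483  ⇒  Cov = 211.1483 / 5 = 42.2297
Σ(R_m − R̄_m)² = 316.6683  ⇒  Var(R_m) = 316.6683 / 5 = 63.3337
β = Cov / Var(R_m) = 42.2297 / 63.3337 = 0.6668
E(R) = R_f + β × MRP = 4.94% + 0.6668 × 3.87% = 7.52%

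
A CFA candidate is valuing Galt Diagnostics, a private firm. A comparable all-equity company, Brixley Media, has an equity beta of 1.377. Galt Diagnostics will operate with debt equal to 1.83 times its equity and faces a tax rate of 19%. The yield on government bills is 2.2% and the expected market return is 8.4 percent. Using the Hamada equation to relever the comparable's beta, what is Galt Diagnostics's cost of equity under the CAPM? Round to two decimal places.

23.39%

β_L = β_U × [1 + (1 − t)(D/E)] = 1.377 × [1 + (1 − 0.19) × 1.83]
    = 1.377 × [1 + 0.81 × 1.83] = 1.377 × 2.4823 = 3.4181
MRP = 8.4% − 2.2% = 6.20%
E(R) = R_f + β_L × MRP = 2.2% + 3.4181 × 6.2% = 23.39%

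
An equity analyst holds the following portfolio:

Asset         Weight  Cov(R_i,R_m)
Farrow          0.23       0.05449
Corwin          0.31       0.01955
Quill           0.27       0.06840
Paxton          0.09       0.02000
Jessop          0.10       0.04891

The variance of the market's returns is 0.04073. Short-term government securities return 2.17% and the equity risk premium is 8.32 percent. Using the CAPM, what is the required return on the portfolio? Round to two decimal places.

β_Farrow = 0.05449 / 0.04073 = 1.3378
β_Corwin = 0.01955 / 0.04073 = 0.4800
β_Quill = 0.06840 / 0.04073 = 1.6794
β_Paxton = 0.02000 / 0.04073 = 0.4910
β_Jessop = 0.04891 / 0.04073 = 1.2008
β_P = Σ w_i β_i = 0.23×1.3378 + 0.31×0.4800 + 0.27×1.6794 + 0.09×0.4910 + 0.10×1.2008 = 1.0742
E(R_P) = R_f + β_P × MRP = 2.17% + 1.0742 × 8.32% = 11.11%

11.11%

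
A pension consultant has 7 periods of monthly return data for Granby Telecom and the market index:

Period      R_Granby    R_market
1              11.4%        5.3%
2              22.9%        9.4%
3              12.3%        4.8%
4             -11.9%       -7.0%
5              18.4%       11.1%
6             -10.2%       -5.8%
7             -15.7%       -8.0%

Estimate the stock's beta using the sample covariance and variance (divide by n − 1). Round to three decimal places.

1.944

Mean R_i = (11.4 + 22.9 + 12.3 − 11.9 + 18.4 − 10.2 − 15.7) / 7 = 3.8857%
Mean R_m = (5.3 + 9.4 + 4.8 − 7.0 + 11.1 − 5.8 − 8.0) / 7 = 1.4000%
Σ(R_i − R̄_i)(R_m − R̄_m) = 768.9400  ⇒  Cov = 768.9400 / 6 = 128.1567
Σ(R_m − R̄_m)² = 395.6200  ⇒  Var(R_m) = 395.6200 / 6 = 65.9367
β = Cov / Var(R_m) = 128.1567 / 65.9367 = 1.9436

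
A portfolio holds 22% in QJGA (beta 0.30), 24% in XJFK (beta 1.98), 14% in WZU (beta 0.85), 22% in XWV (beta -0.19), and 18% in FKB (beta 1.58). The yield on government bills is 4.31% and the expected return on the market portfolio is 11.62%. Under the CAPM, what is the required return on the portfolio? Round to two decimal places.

β_P = Σ w_i β_i = 0.22×0.30 + 0.24×1.98 + 0.14×0.85 + 0.22×-0.19 + 0.18×1.58 = 0.9028
MRP = 11.62% − 4.31% = 7.31%
E(R_P) = R_f + β_P × MRP = 4.31% + 0.9028 × 7.31% = 10.91%

10.91%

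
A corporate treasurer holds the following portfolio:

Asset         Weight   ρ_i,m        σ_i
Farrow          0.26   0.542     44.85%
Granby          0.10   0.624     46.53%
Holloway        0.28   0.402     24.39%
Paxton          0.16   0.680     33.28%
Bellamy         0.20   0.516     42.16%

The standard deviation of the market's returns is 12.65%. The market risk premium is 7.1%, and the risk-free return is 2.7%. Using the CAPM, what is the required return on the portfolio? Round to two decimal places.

13.89%

β_Farrow = 0.542 × 44.85% / 12.65% = 1.9216
β_Granby = 0.624 × 46.53% / 12.65% = 2.2952
β_Holloway = 0.402 × 24.39% / 12.65% = 0.7751
β_Paxton = 0.680 × 33.28% / 12.65% = 1.7890
β_Bellamy = 0.516 × 42.16% / 12.65% = 1.7197
β_P = Σ w_i β_i = 0.26×1.9216 + 0.10×2.2952 + 0.28×0.7751 + 0.16×1.7890 + 0.20×1.7197 = 1.5763
E(R_P) = R_f + β_P × MRP = 2.7% + 1.5763 × 7.1% = 13.89%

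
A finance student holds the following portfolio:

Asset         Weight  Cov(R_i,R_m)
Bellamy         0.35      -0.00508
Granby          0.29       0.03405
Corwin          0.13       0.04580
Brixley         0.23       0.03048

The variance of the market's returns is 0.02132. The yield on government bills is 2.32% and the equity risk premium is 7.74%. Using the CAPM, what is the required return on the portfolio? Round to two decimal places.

9.97%

β_Bellamy = -0.00508 / 0.02132 = -0.2383
β_Granby = 0.03405 / 0.02132 = 1.5971
β_Corwin = 0.04580 / 0.02132 = 2.1482
β_Brixley = 0.03048 / 0.02132 = 1.4296
β_P = Σ w_i β_i = 0.35×-0.2383 + 0.29×1.5971 + 0.13×2.1482 + 0.23×1.4296 = 0.9878
E(R_P) = R_f + β_P × MRP = 2.32% + 0.9878 × 7.74% = 9.97%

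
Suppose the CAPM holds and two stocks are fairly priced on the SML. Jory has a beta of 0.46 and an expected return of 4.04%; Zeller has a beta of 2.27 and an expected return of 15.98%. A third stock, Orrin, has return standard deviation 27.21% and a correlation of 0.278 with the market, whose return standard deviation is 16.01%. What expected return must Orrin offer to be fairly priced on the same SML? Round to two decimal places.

4.12%

MRP = (15.98% − 4.04%) / (2.27 − 0.46) = 6.5967%
R_f = 4.04% − 0.46 × 6.5967% = 1.0055%
β_Orrin = ρ·σ_i/σ_m = 0.278 × 27.21 / 16.01 = 0.4725
E(R_Orrin) = R_f + β × MRP = 1.0055% + 0.4725 × 6.5967% = 4.12%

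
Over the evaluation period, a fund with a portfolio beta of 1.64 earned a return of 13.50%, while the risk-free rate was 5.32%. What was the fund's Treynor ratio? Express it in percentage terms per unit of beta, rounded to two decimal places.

Treynor = (R_P − R_f) / β_P = (13.50% − 5.32%) / 1.6400 = 8.18% / 1.6400 = 4.99%

4.99%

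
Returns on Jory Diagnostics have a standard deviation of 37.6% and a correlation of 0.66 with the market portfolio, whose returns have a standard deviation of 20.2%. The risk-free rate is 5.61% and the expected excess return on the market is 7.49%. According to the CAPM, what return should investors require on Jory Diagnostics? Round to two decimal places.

β = ρ × σ_i / σ_m = 0.66 × 37.6% / 20.2% = 1.2285
E(R) = 5.61% + 1.2285 × 7.49% = 14.81%

14.81%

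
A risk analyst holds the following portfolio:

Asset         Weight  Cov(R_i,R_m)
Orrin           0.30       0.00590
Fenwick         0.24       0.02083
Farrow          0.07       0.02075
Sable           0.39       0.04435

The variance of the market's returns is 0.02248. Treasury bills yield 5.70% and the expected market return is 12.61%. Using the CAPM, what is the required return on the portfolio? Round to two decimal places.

β_Orrin = 0.00590 / 0.02248 = 0.2625
β_Fenwick = 0.02083 / 0.02248 = 0.9266
β_Farrow = 0.02075 / 0.02248 = 0.9230
β_Sable = 0.04435 / 0.02248 = 1.9729
β_P = Σ w_i β_i = 0.30×0.2625 + 0.24×0.9266 + 0.07×0.9230 + 0.39×1.9729 = 1.1352
MRP = 12.61% − 5.70% = 6.91%
E(R_P) = R_f + β_P × MRP = 5.70% + 1.1352 × 6.91% = 13.54%

13.54%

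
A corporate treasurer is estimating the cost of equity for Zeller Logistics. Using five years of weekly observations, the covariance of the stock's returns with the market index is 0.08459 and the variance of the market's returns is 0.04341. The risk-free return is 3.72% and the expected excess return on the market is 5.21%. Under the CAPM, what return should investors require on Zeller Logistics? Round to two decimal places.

β = Cov(R_i, R_m) / Var(R_m) = 0.08459 / 0.04341 = 1.9486
E(R) = R_f + β × MRP = 3.72% + 1.9486 × 5.21% = 13.87%

13.87%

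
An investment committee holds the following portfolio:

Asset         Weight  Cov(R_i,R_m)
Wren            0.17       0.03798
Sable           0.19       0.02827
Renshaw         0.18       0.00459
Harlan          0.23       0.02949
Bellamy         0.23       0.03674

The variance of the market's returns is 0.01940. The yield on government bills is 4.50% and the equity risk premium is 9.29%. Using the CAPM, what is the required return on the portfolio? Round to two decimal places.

17.85%

β_Wren = 0.03798 / 0.01940 = 1.9577
β_Sable = 0.02827 / 0.01940 = 1.4572
β_Renshaw = 0.00459 / 0.01940 = 0.2366
β_Harlan = 0.02949 / 0.01940 = 1.5201
β_Bellamy = 0.03674 / 0.01940 = 1.8938
β_P = Σ w_i β_i = 0.17×1.9577 + 0.19×1.4572 + 0.18×0.2366 + 0.23×1.5201 + 0.23×1.8938 = 1.4375
E(R_P) = R_f + β_P × MRP = 4.50% + 1.4375 × 9.29% = 17.85%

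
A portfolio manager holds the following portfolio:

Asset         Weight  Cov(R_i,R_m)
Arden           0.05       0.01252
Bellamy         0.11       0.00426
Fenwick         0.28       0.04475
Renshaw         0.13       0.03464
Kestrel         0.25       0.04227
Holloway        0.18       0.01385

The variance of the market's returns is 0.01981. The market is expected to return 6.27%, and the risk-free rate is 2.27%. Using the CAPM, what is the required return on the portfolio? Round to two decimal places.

β_Arden = 0.01252 / 0.01981 = 0.6320
β_Bellamy = 0.00426 / 0.01981 = 0.2150
β_Fenwick = 0.04475 / 0.01981 = 2.2590
β_Renshaw = 0.03464 / 0.01981 = 1.7486
β_Kestrel = 0.04227 / 0.01981 = 2.1338
β_Holloway = 0.01385 / 0.01981 = 0.6991
β_P = Σ w_i β_i = 0.05×0.6320 + 0.11×0.2150 + 0.28×2.2590 + 0.13×1.7486 + 0.25×2.1338 + 0.18×0.6991 = 1.5744
MRP = 6.27% − 2.27% = 4.00%
E(R_P) = R_f + β_P × MRP = 2.27% + 1.5744 × 4.00% = 8.57%

8.57%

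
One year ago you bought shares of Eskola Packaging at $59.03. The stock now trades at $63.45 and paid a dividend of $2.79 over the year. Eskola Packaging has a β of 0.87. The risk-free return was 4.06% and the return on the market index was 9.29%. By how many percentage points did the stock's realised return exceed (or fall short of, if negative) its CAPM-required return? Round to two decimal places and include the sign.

+3.60%

Realised HPR = (P1 + D1 − P0) / P0 = (63.45 + 2.79 − 59.03) / 59.03 = 7.21 / 59.03 = 12.2141%
MRP = 9.29% − 4.06% = 5.23%
CAPM required = R_f + β·MRP = 4.06% + 0.87 × 5.23% = 8.6101%
α = realised − required = 12.2141% − 8.6101% = +3.60%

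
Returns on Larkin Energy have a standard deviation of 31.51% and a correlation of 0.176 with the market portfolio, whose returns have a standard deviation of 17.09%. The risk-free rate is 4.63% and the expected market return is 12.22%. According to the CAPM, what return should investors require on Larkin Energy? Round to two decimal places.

β = ρ × σ_i / σ_m = 0.176 × 31.51% / 17.09% = 0.3245
MRP = 12.22% − 4.63% = 7.59%
E(R) = 4.63% + 0.3245 × 7.59% = 7.09%

7.09%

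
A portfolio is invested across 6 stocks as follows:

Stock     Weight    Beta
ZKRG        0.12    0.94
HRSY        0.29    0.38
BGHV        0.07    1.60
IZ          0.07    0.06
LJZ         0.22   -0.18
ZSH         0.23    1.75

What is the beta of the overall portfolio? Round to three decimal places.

0.702

β_P = Σ w_i β_i = 0.12×0.94 + 0.29×0.38 + 0.07×1.60 + 0.07×0.06 + 0.22×-0.18 + 0.23×1.75 = 0.7021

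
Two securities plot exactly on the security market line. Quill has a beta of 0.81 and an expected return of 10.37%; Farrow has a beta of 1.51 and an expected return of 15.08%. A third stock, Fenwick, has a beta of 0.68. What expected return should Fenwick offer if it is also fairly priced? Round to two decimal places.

9.50%

MRP (SML slope) = (15.08% − 10.37%) / (1.51 − 0.81) = 4.71% / 0.70 = 6.7286%
R_f (intercept) = 10.37% − 0.81 × 6.7286% = 4.9198%
E(R_Fenwick) = R_f + β × MRP = 4.9198% + 0.68 × 6.7286% = 9.50%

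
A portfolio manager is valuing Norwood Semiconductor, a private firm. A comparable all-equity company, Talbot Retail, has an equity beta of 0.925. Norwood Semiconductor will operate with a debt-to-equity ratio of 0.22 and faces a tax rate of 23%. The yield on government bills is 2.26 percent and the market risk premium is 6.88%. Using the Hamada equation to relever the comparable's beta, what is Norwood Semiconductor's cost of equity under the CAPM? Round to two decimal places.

9.70%

β_L = β_U × [1 + (1 − t)(D/E)] = 0.925 × [1 + (1 − 0.23) × 0.22]
    = 0.925 × [1 + 0.77 × 0.22] = 0.925 × 1.1694 = 1.0817
E(R) = R_f + β_L × MRP = 2.26% + 1.0817 × 6.88% = 9.70%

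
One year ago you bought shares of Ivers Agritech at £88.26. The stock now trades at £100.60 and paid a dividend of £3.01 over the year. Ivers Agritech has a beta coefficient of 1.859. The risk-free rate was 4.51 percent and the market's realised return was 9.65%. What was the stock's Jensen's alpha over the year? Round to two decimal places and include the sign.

Realised HPR = (P1 + D1 − P0) / P0 = (100.60 + 3.01 − 88.26) / 88.26 = 15.35 / 88.26 = 17.3918%
MRP = 9.65% − 4.51% = 5.14%
CAPM required = R_f + β·MRP = 4.51% + 1.859 × 5.14% = 14.06526%
α = realised − required = 17.3918% − 14.06526% = +3.33%

+3.33%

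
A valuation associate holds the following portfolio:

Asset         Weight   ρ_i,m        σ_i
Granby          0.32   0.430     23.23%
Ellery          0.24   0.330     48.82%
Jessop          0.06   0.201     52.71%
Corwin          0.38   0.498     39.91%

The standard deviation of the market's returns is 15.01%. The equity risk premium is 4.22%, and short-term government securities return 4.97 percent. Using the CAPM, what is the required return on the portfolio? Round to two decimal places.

9.26%

β_Granby = 0.430 × 23.23% / 15.01% = 0.6655
β_Ellery = 0.330 × 48.82% / 15.01% = 1.0733
β_Jessop = 0.201 × 52.71% / 15.01% = 0.7058
β_Corwin = 0.498 × 39.91% / 15.01% = 1.3241
β_P = Σ w_i β_i = 0.32×0.6655 + 0.24×1.0733 + 0.06×0.7058 + 0.38×1.3241 = 1.0161
E(R_P) = R_f + β_P × MRP = 4.97% + 1.0161 × 4.22% = 9.26%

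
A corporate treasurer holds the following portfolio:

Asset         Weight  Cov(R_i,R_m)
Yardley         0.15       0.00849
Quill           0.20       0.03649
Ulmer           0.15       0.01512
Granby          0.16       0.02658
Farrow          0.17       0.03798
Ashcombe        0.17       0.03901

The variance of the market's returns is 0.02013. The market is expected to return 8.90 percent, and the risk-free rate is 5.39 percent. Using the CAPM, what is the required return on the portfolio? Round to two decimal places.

β_Yardley = 0.00849 / 0.02013 = 0.4218
β_Quill = 0.03649 / 0.02013 = 1.8127
β_Ulmer = 0.01512 / 0.02013 = 0.7511
β_Granby = 0.02658 / 0.02013 = 1.3204
β_Farrow = 0.03798 / 0.02013 = 1.8867
β_Ashcombe = 0.03901 / 0.02013 = 1.9379
β_P = Σ w_i β_i = 0.15×0.4218 + 0.20×1.8127 + 0.15×0.7511 + 0.16×1.3204 + 0.17×1.8867 + 0.17×1.9379 = 1.3999
MRP = 8.90% − 5.39% = 3.51%
E(R_P) = R_f + β_P × MRP = 5.39% + 1.3999 × 3.51% = 10.30%

10.30%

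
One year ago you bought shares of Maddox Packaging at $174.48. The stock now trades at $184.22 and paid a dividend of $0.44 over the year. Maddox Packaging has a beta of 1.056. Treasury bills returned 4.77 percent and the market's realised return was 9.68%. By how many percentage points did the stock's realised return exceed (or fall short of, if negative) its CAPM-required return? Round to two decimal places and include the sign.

Realised HPR = (P1 + D1 − P0) / P0 = (184.22 + 0.44 − 174.48) / 174.48 = 10.18 / 174.48 = 5.8345%
MRP = 9.68% − 4.77% = 4.91%
CAPM required = R_f + β·MRP = 4.77% + 1.056 × 4.91% = 9.95496%
α = realised − required = 5.8345% − 9.95496% = -4.12%

-4.12%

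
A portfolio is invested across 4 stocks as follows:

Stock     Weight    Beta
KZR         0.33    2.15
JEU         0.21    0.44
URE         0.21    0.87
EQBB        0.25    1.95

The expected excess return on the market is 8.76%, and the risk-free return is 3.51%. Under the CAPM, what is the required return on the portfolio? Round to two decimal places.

16.41%

β_P = Σ w_i β_i = 0.33×2.15 + 0.21×0.44 + 0.21×0.87 + 0.25×1.95 = 1.4721
E(R_P) = R_f + β_P × MRP = 3.51% + 1.4721 × 8.76% = 16.41%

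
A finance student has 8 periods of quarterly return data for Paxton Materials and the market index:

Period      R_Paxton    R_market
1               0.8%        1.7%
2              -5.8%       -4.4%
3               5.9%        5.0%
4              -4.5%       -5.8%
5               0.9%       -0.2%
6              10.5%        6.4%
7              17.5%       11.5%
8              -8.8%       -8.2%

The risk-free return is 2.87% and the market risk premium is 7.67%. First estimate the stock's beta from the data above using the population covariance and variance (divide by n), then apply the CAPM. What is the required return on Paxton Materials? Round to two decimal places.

Mean R_i = (0.8 − 5.8 + 5.9 − 4.5 + 0.9 + 10.5 + 17.5 − 8.8) / 8 = 2.0625%
Mean R_m = (1.7 − 4.4 + 5.0 − 5.8 − 0.2 + 6.4 + 11.5 − 8.2) / 8 = 0.7500%
Σ(R_i − R̄_i)(R_m − R̄_m) = 410.5350  ⇒  Cov = 410.5350 / 8 = 51.3169
Σ(R_m − R̄_m)² = 316.8800  ⇒  Var(R_m) = 316.8800 / 8 = 39.6100
β = Cov / Var(R_m) = 51.3169 / 39.6100 = 1.2956
E(R) = R_f + β × MRP = 2.87% + 1.2956 × 7.67% = 12.81%

12.81%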